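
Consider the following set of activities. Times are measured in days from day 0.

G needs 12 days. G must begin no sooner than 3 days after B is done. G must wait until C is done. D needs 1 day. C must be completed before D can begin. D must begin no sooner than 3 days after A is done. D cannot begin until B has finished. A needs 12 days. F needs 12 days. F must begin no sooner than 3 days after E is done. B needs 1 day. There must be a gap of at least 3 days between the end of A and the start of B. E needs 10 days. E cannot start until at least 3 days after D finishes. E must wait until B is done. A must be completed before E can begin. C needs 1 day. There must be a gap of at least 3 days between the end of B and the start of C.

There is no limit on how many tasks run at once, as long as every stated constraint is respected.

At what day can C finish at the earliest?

20

A can start immediately at day 0; it finishes at day 12.
After A (finishes day 12, plus 3-day gap → day 15), B can start at day 15 and finishes at day 16.
After B (finishes day 16, plus 3-day gap → day 19), C can start at day 19 and finishes at day 20.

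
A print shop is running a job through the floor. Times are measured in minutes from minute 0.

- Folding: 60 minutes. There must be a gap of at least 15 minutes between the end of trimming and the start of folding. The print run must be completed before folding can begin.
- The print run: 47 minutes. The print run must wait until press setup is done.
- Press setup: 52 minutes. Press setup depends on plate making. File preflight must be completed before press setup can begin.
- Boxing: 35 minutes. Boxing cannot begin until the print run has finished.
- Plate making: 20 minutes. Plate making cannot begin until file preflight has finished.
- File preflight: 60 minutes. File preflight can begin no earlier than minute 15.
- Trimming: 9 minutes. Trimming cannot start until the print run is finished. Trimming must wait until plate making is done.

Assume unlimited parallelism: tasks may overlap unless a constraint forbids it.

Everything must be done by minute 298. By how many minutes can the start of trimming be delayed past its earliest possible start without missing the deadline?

20

File preflight cannot begin until its own release at minute 15. It runs from minute 15 to 15 + 60 = minute 75.
Plate making cannot begin until file preflight (finishes minute 75). It runs from minute 75 to 75 + 20 = minute 95.
Press setup cannot start until plate making (finishes minute 95); file preflight (finishes minute 75). The controlling bound is minute 95, so press setup finishes at 95 + 52 = minute 147.
The print run cannot begin until press setup (finishes minute 147). It runs from minute 147 to 147 + 47 = minute 194.
Trimming cannot start until the print run (finishes minute 194); plate making (finishes minute 95). The controlling bound is minute 194, so trimming finishes at 194 + 9 = minute 203.

Working backward from the deadline:
To finish by minute 298, folding (duration 60) must start no later than minute 238.
Trimming must finish before folding (must start by minute 238, minus 15-minute gap → minute 223). With a 9-minute duration, trimming must start by 223 − 9 = minute 214.
So trimming can start as early as minute 194 and as late as minute 214, giving 214 − 194 = 20 minutes of slack.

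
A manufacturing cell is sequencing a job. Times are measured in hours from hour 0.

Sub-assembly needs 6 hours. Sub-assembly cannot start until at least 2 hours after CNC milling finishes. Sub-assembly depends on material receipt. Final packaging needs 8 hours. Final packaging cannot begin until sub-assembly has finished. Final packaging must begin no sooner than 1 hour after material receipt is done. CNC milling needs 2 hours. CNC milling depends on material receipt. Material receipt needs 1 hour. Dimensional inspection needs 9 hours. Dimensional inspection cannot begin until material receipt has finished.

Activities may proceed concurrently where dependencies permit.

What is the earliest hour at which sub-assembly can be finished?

Nothing blocks material receipt, so it runs from hour 0 to hour 1.
CNC milling cannot begin until material receipt (finishes hour 1). It runs from hour 1 to 1 + 2 = hour 3.
Sub-assembly cannot start until CNC milling (finishes hour 3, plus 2-hour gap → hour 5); material receipt (finishes hour 1). The controlling bound is hour 5, so sub-assembly finishes at 5 + 6 = hour 11.

11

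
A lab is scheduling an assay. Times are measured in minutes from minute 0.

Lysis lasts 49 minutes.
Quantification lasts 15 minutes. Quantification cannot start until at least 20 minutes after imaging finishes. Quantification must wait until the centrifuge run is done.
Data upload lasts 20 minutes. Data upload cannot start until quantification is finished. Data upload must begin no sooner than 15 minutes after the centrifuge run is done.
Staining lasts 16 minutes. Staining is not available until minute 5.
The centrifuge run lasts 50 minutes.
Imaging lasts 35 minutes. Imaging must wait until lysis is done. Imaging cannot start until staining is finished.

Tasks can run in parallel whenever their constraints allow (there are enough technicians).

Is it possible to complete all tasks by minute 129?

No

Staining waits on its own release at minute 5, so it starts at minute 5 and finishes at 5 + 16 = minute 21.
Nothing blocks the centrifuge run, so it runs from minute 0 to minute 50.
Lysis can start immediately at minute 0; it finishes at minute 49.
For imaging: lysis (finishes minute 49); staining (finishes minute 21). Taking the maximum gives a start of minute 49, and it finishes at 49 + 35 = minute 84.
Quantification has to wait for imaging (finishes minute 84, plus 20-minute gap → minute 104); the centrifuge run (finishes minute 50). The latest of these is minute 104, so quantification runs minute 104 to 104 + 15 = minute 119.
Data upload cannot start until quantification (finishes minute 119); the centrifuge run (finishes minute 50, plus 15-minute gap → minute 65). The controlling bound is minute 119, so data upload finishes at 119 + 20 = minute 139.
The earliest everything can be done is minute 139, which is after the deadline of 129, so it is not possible.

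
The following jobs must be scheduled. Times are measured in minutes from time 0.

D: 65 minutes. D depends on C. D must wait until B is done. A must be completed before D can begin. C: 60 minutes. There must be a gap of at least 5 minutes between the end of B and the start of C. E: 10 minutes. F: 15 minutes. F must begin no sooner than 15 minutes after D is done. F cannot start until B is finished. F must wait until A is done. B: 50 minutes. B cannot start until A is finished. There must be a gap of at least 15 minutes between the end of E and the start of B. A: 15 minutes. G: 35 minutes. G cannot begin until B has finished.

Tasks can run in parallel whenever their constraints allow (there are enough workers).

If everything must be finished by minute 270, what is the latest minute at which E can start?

35

F has no dependents, so it just needs to finish by minute 270. Starting by 270 − 15 = minute 255 achieves that.
D has to be done before F (must start by minute 255, minus 15-minute gap → minute 240). That means finishing by minute 240, i.e. starting by 240 − 65 = minute 175.
C must finish before D (must start by minute 175). With a 60-minute duration, C must start by 175 − 60 = minute 115.
Nothing follows G; the deadline of minute 270 is its only limit. It must start by 270 − 35 = minute 235.
B must finish in time for C (must start by minute 115, minus 5-minute gap → minute 110); D (must start by minute 175); F (must start by minute 255); G (must start by minute 235). The tightest is minute 110, so B must start by 110 − 50 = minute 60.
E has to be done before B (must start by minute 60, minus 15-minute gap → minute 45). That means finishing by minute 45, i.e. starting by 45 − 10 = minute 35.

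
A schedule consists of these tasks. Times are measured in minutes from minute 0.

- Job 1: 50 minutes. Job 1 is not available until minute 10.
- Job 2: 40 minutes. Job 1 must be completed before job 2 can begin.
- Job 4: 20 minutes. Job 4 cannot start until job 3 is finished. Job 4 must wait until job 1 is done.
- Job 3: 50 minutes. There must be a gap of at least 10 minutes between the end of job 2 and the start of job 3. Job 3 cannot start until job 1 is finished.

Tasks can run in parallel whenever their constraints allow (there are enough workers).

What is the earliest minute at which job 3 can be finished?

Job 1 waits on its own release at minute 10, so it starts at minute 10 and finishes at 10 + 50 = minute 60.
Job 2 waits on job 1 (finishes minute 60), so it starts at minute 60 and finishes at 60 + 40 = minute 100.
Job 3 needs all of job 2 (finishes minute 100, plus 10-minute gap → minute 110); job 1 (finishes minute 60). That puts its earliest start at minute 110; it finishes at 110 + 50 = minute 160.

160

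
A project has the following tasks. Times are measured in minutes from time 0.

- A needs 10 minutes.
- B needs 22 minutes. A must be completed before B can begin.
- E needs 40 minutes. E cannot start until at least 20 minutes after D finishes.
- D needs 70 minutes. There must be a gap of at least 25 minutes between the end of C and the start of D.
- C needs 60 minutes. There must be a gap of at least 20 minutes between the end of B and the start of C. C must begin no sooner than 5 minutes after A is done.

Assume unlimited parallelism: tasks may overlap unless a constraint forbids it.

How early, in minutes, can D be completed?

207

A has no prerequisites, so it starts at minute 0 and finishes at minute 10.
B cannot begin until A (finishes minute 10). It runs from minute 10 to 10 + 22 = minute 32.
C has to wait for B (finishes minute 32, plus 20-minute gap → minute 52); A (finishes minute 10, plus 5-minute gap → minute 15). The latest of these is minute 52, so C runs minute 52 to 52 + 60 = minute 112.
After C (finishes minute 112, plus 25-minute gap → minute 137), D can start at minute 137 and finishes at minute 207.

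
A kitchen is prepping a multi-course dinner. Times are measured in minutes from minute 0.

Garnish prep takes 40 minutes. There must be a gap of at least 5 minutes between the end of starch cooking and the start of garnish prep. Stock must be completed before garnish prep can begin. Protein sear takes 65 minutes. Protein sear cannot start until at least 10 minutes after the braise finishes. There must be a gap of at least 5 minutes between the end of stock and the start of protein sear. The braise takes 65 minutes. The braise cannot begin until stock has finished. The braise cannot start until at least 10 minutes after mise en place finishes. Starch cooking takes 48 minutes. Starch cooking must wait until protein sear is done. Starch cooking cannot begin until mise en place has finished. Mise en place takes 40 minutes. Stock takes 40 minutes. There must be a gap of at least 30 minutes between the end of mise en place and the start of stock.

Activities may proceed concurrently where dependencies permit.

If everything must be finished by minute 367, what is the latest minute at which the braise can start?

134

Nothing follows garnish prep; the deadline of minute 367 is its only limit. It must start by 367 − 40 = minute 327.
Since garnish prep (must start by minute 327, minus 5-minute gap → minute 322) depends on it, starch cooking must finish by minute 322. Backing off its 48-minute duration gives a latest start of minute 274.
Protein sear has to be done before starch cooking (must start by minute 274). That means finishing by minute 274, i.e. starting by 274 − 65 = minute 209.
The braise must finish before protein sear (must start by minute 209, minus 10-minute gap → minute 199). With a 65-minute duration, the braise must start by 199 − 65 = minute 134.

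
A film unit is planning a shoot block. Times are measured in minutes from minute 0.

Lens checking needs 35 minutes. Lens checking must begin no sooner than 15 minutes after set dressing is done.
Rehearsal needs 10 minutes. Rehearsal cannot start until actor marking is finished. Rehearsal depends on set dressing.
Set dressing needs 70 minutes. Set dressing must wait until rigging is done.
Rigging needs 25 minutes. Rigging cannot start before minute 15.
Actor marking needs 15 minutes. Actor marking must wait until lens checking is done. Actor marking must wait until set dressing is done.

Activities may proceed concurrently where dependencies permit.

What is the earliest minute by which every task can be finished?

Rigging cannot begin until its own release at minute 15. It runs from minute 15 to 15 + 25 = minute 40.
Set dressing waits on rigging (finishes minute 40), so it starts at minute 40 and finishes at 40 + 70 = minute 110.
After set dressing (finishes minute 110, plus 15-minute gap → minute 125), lens checking can start at minute 125 and finishes at minute 160.
Actor marking has to wait for lens checking (finishes minute 160); set dressing (finishes minute 110). The latest of these is minute 160, so actor marking runs minute 160 to 160 + 15 = minute 175.
Rehearsal needs all of actor marking (finishes minute 175); set dressing (finishes minute 110). That puts its earliest start at minute 175; it finishes at 175 + 10 = minute 185.
All tasks are finished once the last one completes. Finish times: Rigging at 40, Set dressing at 110, Lens checking at 160, Actor marking at 175, Rehearsal at 185. The latest is minute 185.

185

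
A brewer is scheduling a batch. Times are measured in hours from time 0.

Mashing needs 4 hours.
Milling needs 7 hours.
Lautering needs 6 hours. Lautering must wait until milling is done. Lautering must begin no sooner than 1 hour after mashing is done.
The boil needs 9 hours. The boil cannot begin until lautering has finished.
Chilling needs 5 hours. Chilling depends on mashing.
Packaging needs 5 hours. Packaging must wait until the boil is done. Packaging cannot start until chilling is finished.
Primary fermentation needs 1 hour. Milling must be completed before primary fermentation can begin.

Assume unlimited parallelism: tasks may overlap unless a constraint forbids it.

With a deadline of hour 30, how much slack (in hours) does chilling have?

16

Mashing can start immediately at hour 0; it finishes at hour 4.
Chilling waits on mashing (finishes hour 4), so it starts at hour 4 and finishes at 4 + 5 = hour 9.

Working backward from the deadline:
Packaging has no dependents, so it just needs to finish by hour 30. Starting by 30 − 5 = hour 25 achieves that.
Chilling must finish before packaging (must start by hour 25). With a 5-hour duration, chilling must start by 25 − 5 = hour 20.
So chilling can start as early as hour 4 and as late as hour 20, giving 20 − 4 = 16 hours of slack.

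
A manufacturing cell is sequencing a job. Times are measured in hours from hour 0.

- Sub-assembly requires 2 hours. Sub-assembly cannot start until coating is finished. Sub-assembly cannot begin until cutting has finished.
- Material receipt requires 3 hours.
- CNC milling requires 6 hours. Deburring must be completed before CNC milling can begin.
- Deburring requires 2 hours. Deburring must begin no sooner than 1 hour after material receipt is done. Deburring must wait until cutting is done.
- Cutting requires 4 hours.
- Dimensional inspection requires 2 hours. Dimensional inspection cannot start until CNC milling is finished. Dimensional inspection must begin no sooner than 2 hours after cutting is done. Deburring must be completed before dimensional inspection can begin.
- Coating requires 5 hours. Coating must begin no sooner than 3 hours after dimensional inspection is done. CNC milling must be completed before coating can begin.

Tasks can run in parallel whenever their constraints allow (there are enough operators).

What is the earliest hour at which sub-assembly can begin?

Nothing blocks cutting, so it runs from hour 0 to hour 4.
Material receipt has no prerequisites, so it starts at hour 0 and finishes at hour 3.
Deburring needs all of material receipt (finishes hour 3, plus 1-hour gap → hour 4); cutting (finishes hour 4). That puts its earliest start at hour 4; it finishes at 4 + 2 = hour 6.
After deburring (finishes hour 6), CNC milling can start at hour 6 and finishes at hour 12.
For dimensional inspection: CNC milling (finishes hour 12); cutting (finishes hour 4, plus 2-hour gap → hour 6); deburring (finishes hour 6). Taking the maximum gives a start of hour 12, and it finishes at 12 + 2 = hour 14.
For coating: dimensional inspection (finishes hour 14, plus 3-hour gap → hour 17); CNC milling (finishes hour 12). Taking the maximum gives a start of hour 17, and it finishes at 17 + 5 = hour 22.
Sub-assembly waits on coating (finishes hour 22); cutting (finishes hour 4). The latest of these is hour 22, which is the earliest sub-assembly can start.

22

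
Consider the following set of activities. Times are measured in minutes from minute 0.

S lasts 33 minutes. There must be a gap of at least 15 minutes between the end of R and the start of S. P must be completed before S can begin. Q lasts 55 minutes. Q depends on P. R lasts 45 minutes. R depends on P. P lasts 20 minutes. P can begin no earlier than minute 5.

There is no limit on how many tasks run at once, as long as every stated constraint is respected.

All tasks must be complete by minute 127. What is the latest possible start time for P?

Q must finish by minute 127; it takes 55 minutes, so it must start by 127 − 55 = minute 72.
Nothing follows S; the deadline of minute 127 is its only limit. It must start by 127 − 33 = minute 94.
Since S (must start by minute 94, minus 15-minute gap → minute 79) depends on it, R must finish by minute 79. Backing off its 45-minute duration gives a latest start of minute 34.
P must finish in time for Q (must start by minute 72); R (must start by minute 34); S (must start by minute 94). The tightest is minute 34, so P must start by 34 − 20 = minute 14.

14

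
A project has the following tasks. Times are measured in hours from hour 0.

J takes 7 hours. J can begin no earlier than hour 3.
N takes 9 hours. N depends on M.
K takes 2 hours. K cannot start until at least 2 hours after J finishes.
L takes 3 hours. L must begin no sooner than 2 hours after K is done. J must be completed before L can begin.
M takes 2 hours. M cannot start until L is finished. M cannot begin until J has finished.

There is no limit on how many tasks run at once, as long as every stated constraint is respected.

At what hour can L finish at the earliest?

After its own release at hour 3, J can start at hour 3 and finishes at hour 10.
K waits on J (finishes hour 10, plus 2-hour gap → hour 12), so it starts at hour 12 and finishes at 12 + 2 = hour 14.
L cannot start until K (finishes hour 14, plus 2-hour gap → hour 16); J (finishes hour 10). The controlling bound is hour 16, so L finishes at 16 + 3 = hour 19.

19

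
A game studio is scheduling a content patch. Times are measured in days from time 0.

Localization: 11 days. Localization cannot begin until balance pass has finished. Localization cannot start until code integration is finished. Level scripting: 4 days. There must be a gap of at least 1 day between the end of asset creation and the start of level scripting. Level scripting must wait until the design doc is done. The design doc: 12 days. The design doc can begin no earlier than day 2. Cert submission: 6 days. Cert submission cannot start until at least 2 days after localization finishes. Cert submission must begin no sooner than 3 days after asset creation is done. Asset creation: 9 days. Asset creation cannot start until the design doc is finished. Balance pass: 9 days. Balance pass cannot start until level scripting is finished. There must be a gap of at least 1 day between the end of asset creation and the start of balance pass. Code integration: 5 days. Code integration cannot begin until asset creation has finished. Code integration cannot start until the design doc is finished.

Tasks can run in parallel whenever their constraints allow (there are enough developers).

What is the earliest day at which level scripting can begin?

After its own release at day 2, the design doc can start at day 2 and finishes at day 14.
Asset creation cannot begin until the design doc (finishes day 14). It runs from day 14 to 14 + 9 = day 23.
Level scripting waits on asset creation (finishes day 23, plus 1-day gap → day 24); the design doc (finishes day 14). The latest of these is day 24, which is the earliest level scripting can start.

24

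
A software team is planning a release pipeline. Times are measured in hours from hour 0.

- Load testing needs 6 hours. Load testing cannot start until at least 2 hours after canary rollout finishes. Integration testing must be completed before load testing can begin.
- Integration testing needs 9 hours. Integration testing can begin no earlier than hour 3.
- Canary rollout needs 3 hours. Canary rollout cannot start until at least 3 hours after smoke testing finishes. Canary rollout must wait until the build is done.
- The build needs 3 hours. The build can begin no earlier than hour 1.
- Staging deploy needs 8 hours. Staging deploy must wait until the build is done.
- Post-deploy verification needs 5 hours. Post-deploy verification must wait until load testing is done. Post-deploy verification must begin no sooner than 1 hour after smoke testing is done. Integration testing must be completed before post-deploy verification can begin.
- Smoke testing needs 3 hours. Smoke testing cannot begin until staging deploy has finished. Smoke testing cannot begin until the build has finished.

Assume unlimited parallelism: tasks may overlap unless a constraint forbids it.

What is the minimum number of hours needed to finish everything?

34

After its own release at hour 3, integration testing can start at hour 3 and finishes at hour 12.
After its own release at hour 1, the build can start at hour 1 and finishes at hour 4.
After the build (finishes hour 4), staging deploy can start at hour 4 and finishes at hour 12.
For smoke testing: staging deploy (finishes hour 12); the build (finishes hour 4). Taking the maximum gives a start of hour 12, and it finishes at 12 + 3 = hour 15.
Canary rollout needs all of smoke testing (finishes hour 15, plus 3-hour gap → hour 18); the build (finishes hour 4). That puts its earliest start at hour 18; it finishes at 18 + 3 = hour 21.
Load testing needs all of canary rollout (finishes hour 21, plus 2-hour gap → hour 23); integration testing (finishes hour 12). That puts its earliest start at hour 23; it finishes at 23 + 6 = hour 29.
Post-deploy verification has to wait for load testing (finishes hour 29); smoke testing (finishes hour 15, plus 1-hour gap → hour 16); integration testing (finishes hour 12). The latest of these is hour 29, so post-deploy verification runs hour 29 to 29 + 5 = hour 34.
All tasks are finished once the last one completes. Finish times: The build at 4, Integration testing at 12, Staging deploy at 12, Smoke testing at 15, Canary rollout at 21, Load testing at 29, Post-deploy verification at 34. The latest is hour 34.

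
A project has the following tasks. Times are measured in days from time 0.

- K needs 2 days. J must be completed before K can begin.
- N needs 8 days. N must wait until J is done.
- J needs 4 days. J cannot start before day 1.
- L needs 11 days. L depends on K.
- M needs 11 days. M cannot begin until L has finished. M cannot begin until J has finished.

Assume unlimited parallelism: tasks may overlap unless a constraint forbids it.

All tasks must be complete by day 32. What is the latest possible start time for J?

4

M must finish by day 32; it takes 11 days, so it must start by 32 − 11 = day 21.
L feeds into M (must start by day 21); so L must finish by day 21 and therefore start by day 10.
K feeds into L (must start by day 10); so K must finish by day 10 and therefore start by day 8.
N must finish by day 32; it takes 8 days, so it must start by 32 − 8 = day 24.
J feeds K (must start by day 8); M (must start by day 21); N (must start by day 24). Taking the minimum, J must finish by day 8 and start by 8 − 4 = day 4.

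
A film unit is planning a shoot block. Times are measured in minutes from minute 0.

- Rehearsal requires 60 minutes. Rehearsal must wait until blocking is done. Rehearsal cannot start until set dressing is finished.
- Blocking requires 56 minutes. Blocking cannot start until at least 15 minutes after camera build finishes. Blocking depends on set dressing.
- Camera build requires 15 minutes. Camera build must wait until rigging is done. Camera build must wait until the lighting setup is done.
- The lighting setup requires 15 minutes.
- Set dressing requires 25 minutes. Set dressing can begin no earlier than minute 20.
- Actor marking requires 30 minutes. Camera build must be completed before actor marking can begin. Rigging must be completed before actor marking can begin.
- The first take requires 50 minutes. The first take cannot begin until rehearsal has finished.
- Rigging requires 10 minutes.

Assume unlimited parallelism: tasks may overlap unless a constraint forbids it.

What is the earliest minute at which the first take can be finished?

Nothing blocks the lighting setup, so it runs from minute 0 to minute 15.
Set dressing waits on its own release at minute 20, so it starts at minute 20 and finishes at 20 + 25 = minute 45.
Rigging has no prerequisites, so it starts at minute 0 and finishes at minute 10.
Camera build needs all of rigging (finishes minute 10); the lighting setup (finishes minute 15). That puts its earliest start at minute 15; it finishes at 15 + 15 = minute 30.
Blocking needs all of camera build (finishes minute 30, plus 15-minute gap → minute 45); set dressing (finishes minute 45). That puts its earliest start at minute 45; it finishes at 45 + 56 = minute 101.
Rehearsal has to wait for blocking (finishes minute 101); set dressing (finishes minute 45). The latest of these is minute 101, so rehearsal runs minute 101 to 101 + 60 = minute 161.
After rehearsal (finishes minute 161), the first take can start at minute 161 and finishes at minute 211.

211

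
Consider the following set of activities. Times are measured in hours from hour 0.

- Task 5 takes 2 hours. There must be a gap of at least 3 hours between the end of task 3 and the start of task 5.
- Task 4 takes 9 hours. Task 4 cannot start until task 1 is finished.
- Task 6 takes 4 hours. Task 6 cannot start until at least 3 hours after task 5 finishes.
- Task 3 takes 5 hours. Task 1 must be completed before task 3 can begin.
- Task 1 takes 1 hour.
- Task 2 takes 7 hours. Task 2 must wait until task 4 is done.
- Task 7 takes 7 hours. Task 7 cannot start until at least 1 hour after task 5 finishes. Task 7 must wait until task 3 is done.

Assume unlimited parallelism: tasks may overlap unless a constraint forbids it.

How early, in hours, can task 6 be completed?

18

Nothing blocks task 1, so it runs from hour 0 to hour 1.
Task 3 cannot begin until task 1 (finishes hour 1). It runs from hour 1 to 1 + 5 = hour 6.
After task 3 (finishes hour 6, plus 3-hour gap → hour 9), task 5 can start at hour 9 and finishes at hour 11.
After task 5 (finishes hour 11, plus 3-hour gap → hour 14), task 6 can start at hour 14 and finishes at hour 18.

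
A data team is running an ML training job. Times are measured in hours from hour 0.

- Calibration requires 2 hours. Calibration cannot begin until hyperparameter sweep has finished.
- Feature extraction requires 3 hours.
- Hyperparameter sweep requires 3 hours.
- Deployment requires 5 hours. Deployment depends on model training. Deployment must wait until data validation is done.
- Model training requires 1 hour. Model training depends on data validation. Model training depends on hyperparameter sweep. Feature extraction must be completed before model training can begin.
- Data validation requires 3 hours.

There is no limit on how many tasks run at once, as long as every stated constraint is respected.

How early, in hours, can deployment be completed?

9

Hyperparameter sweep has no prerequisites, so it starts at hour 0 and finishes at hour 3.
Nothing blocks feature extraction, so it runs from hour 0 to hour 3.
Data validation can start immediately at hour 0; it finishes at hour 3.
Model training has to wait for data validation (finishes hour 3); hyperparameter sweep (finishes hour 3); feature extraction (finishes hour 3). The latest of these is hour 3, so model training runs hour 3 to 3 + 1 = hour 4.
For deployment: model training (finishes hour 4); data validation (finishes hour 3). Taking the maximum gives a start of hour 4, and it finishes at 4 + 5 = hour 9.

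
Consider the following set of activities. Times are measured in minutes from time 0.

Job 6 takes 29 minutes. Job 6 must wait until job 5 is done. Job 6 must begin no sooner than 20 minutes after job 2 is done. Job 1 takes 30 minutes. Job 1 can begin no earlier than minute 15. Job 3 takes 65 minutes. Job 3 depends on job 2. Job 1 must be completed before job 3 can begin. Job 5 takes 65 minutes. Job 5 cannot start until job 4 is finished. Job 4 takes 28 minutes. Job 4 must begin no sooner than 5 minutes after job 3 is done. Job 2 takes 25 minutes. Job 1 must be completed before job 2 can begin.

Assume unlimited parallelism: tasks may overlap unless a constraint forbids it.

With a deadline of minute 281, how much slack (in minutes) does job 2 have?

Job 1 cannot begin until its own release at minute 15. It runs from minute 15 to 15 + 30 = minute 45.
After job 1 (finishes minute 45), job 2 can start at minute 45 and finishes at minute 70.

Working backward from the deadline:
To finish by minute 281, job 6 (duration 29) must start no later than minute 252.
Job 5 has to be done before job 6 (must start by minute 252). That means finishing by minute 252, i.e. starting by 252 − 65 = minute 187.
Since job 5 (must start by minute 187) depends on it, job 4 must finish by minute 187. Backing off its 28-minute duration gives a latest start of minute 159.
Job 3 feeds into job 4 (must start by minute 159, minus 5-minute gap → minute 154); so job 3 must finish by minute 154 and therefore start by minute 89.
Job 2 must finish in time for job 3 (must start by minute 89); job 6 (must start by minute 252, minus 20-minute gap → minute 232). The tightest is minute 89, so job 2 must start by 89 − 25 = minute 64.
So job 2 can start as early as minute 45 and as late as minute 64, giving 64 − 45 = 19 minutes of slack.

19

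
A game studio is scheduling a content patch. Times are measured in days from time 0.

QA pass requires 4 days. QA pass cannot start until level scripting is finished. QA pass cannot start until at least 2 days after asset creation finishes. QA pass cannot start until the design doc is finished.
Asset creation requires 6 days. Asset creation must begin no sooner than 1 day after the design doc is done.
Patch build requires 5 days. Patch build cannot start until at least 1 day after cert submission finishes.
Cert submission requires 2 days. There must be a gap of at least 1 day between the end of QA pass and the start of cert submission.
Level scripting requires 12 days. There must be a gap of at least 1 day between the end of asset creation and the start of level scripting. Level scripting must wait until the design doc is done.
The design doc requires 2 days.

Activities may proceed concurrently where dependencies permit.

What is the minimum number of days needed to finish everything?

The design doc can start immediately at day 0; it finishes at day 2.
Asset creation cannot begin until the design doc (finishes day 2, plus 1-day gap → day 3). It runs from day 3 to 3 + 6 = day 9.
Level scripting needs all of asset creation (finishes day 9, plus 1-day gap → day 10); the design doc (finishes day 2). That puts its earliest start at day 10; it finishes at 10 + 12 = day 22.
For QA pass: level scripting (finishes day 22); asset creation (finishes day 9, plus 2-day gap → day 11); the design doc (finishes day 2). Taking the maximum gives a start of day 22, and it finishes at 22 + 4 = day 26.
After QA pass (finishes day 26, plus 1-day gap → day 27), cert submission can start at day 27 and finishes at day 29.
Patch build cannot begin until cert submission (finishes day 29, plus 1-day gap → day 30). It runs from day 30 to 30 + 5 = day 35.
All tasks are finished once the last one completes. Finish times: The design doc at 2, Asset creation at 9, Level scripting at 22, QA pass at 26, Cert submission at 29, Patch build at 35. The latest is day 35.

35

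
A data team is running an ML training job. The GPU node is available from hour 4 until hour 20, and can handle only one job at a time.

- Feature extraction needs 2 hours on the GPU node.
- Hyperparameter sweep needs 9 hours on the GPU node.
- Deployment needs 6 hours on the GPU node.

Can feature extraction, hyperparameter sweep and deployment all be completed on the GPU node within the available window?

No

The GPU node window is 20 − 4 = 16 hours.
Running back to back, the jobs need 2 + 9 + 6 = 17 hours on the GPU node.
Since 17 > 16, they cannot all fit.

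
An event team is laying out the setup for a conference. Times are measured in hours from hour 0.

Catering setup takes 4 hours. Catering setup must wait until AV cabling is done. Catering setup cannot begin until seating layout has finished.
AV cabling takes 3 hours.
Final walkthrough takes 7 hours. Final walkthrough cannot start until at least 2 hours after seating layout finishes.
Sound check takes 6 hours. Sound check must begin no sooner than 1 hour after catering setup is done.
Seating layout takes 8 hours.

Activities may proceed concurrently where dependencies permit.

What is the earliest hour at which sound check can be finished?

Seating layout has no prerequisites, so it starts at hour 0 and finishes at hour 8.
AV cabling can start immediately at hour 0; it finishes at hour 3.
Catering setup cannot start until AV cabling (finishes hour 3); seating layout (finishes hour 8). The controlling bound is hour 8, so catering setup finishes at 8 + 4 = hour 12.
Sound check cannot begin until catering setup (finishes hour 12, plus 1-hour gap → hour 13). It runs from hour 13 to 13 + 6 = hour 19.

19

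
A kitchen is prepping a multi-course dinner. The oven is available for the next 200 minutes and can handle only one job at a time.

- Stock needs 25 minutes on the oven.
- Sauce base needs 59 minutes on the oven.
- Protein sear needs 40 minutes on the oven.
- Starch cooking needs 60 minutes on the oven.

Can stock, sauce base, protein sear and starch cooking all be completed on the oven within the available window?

Yes

Running back to back, the jobs need 25 + 59 + 40 + 60 = 184 minutes on the oven.
Since 184 ≤ 200, they fit within the window.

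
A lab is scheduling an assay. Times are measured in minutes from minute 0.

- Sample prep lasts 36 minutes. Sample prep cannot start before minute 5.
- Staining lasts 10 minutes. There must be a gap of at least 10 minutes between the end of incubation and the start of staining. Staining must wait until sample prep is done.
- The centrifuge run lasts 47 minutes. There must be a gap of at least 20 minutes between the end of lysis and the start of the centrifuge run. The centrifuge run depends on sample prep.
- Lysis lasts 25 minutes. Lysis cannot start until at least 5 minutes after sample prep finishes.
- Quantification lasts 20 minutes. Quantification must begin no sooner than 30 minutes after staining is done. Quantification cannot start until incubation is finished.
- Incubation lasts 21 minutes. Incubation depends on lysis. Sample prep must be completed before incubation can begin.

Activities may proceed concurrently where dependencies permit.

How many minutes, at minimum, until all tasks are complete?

Sample prep cannot begin until its own release at minute 5. It runs from minute 5 to 5 + 36 = minute 41.
Lysis cannot begin until sample prep (finishes minute 41, plus 5-minute gap → minute 46). It runs from minute 46 to 46 + 25 = minute 71.
The centrifuge run needs all of lysis (finishes minute 71, plus 20-minute gap → minute 91); sample prep (finishes minute 41). That puts its earliest start at minute 91; it finishes at 91 + 47 = minute 138.
Incubation has to wait for lysis (finishes minute 71); sample prep (finishes minute 41). The latest of these is minute 71, so incubation runs minute 71 to 71 + 21 = minute 92.
Staining cannot start until incubation (finishes minute 92, plus 10-minute gap → minute 102); sample prep (finishes minute 41). The controlling bound is minute 102, so staining finishes at 102 + 10 = minute 112.
Quantification cannot start until staining (finishes minute 112, plus 30-minute gap → minute 142); incubation (finishes minute 92). The controlling bound is minute 142, so quantification finishes at 142 + 20 = minute 162.
All tasks are finished once the last one completes. Finish times: Sample prep at 41, Lysis at 71, Incubation at 92, The centrifuge run at 138, Staining at 112, Quantification at 162. The latest is minute 162.

162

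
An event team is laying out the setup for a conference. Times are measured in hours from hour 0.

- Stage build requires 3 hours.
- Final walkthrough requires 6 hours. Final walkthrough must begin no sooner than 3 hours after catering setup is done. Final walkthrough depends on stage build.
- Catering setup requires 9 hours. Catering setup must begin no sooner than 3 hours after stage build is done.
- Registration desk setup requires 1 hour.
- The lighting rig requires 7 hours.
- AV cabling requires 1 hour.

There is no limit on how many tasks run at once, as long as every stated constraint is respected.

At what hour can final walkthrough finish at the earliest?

Stage build can start immediately at hour 0; it finishes at hour 3.
Catering setup cannot begin until stage build (finishes hour 3, plus 3-hour gap → hour 6). It runs from hour 6 to 6 + 9 = hour 15.
Final walkthrough cannot start until catering setup (finishes hour 15, plus 3-hour gap → hour 18); stage build (finishes hour 3). The controlling bound is hour 18, so final walkthrough finishes at 18 + 6 = hour 24.

24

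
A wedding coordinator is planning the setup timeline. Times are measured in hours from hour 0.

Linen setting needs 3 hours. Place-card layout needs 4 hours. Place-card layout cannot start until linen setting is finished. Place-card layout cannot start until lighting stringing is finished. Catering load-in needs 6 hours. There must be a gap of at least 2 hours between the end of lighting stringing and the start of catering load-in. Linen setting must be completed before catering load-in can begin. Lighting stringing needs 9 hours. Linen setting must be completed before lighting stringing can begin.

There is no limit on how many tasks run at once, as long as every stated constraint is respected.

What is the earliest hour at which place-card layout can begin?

Linen setting can start immediately at hour 0; it finishes at hour 3.
Lighting stringing waits on linen setting (finishes hour 3), so it starts at hour 3 and finishes at 3 + 9 = hour 12.
Place-card layout waits on linen setting (finishes hour 3); lighting stringing (finishes hour 12). The latest of these is hour 12, which is the earliest place-card layout can start.

12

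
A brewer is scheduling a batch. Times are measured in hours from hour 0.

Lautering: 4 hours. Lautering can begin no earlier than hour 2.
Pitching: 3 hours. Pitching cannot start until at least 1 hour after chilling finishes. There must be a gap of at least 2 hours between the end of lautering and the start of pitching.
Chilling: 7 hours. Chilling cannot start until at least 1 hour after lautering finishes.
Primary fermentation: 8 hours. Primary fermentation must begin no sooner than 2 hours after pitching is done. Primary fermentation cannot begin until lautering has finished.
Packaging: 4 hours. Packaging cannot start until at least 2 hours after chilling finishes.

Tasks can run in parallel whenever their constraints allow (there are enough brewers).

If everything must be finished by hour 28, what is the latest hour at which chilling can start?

To finish by hour 28, primary fermentation (duration 8) must start no later than hour 20.
Pitching must finish before primary fermentation (must start by hour 20, minus 2-hour gap → hour 18). With a 3-hour duration, pitching must start by 18 − 3 = hour 15.
To finish by hour 28, packaging (duration 4) must start no later than hour 24.
Chilling must finish in time for pitching (must start by hour 15, minus 1-hour gap → hour 14); packaging (must start by hour 24, minus 2-hour gap → hour 22). The tightest is hour 14, so chilling must start by 14 − 7 = hour 7.

7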